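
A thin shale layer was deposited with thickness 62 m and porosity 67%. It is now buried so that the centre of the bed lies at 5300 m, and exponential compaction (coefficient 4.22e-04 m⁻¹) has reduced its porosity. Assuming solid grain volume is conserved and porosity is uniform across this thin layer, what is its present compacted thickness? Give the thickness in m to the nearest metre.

Working in km (1 km = 1000 m; k in km⁻¹ = k in m⁻¹ × 1000):
Porosity at 5.3 km: n = 0.67·exp(−0.422×5.3) = 0.0716
Solid-volume conservation: h(1−n) = h₀(1−n₀) ⇒ h = h₀·(1−n₀)/(1−n)
h = 0.062 × (1 − 0.67)/(1 − 0.0716) = 0.062 × 0.3554 = 0.0220 km

22 m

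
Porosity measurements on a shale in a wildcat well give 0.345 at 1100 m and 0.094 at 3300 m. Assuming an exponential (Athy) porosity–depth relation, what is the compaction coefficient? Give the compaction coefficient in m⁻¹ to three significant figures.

Working in km (1 km = 1000 m; k in km⁻¹ = k in m⁻¹ × 1000):
Athy: phi(z) = phi₀ e^(−kz) ⇒ phi₁/phi₂ = e^{k(z₂−z₁)} ⇒ k = ln(phi₁/phi₂)/(z₂−z₁)
k = ln(0.345/0.094) / (3.3 − 1.1) = ln(3.67) / 2.2 = 1.3002 / 2.2 = 0.591 km⁻¹

0.000591 m⁻¹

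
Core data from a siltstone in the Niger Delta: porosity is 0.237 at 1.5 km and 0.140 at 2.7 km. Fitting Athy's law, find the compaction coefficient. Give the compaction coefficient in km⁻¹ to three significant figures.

0.439 km⁻¹

Athy: φ(d) = φ₀ e^(−cd) ⇒ φ₁/φ₂ = e^{c(d₂−d₁)} ⇒ c = ln(φ₁/φ₂)/(d₂−d₁)
c = ln(0.237/0.14) / (2.7 − 1.5) = ln(1.693) / 1.2 = 0.5264 / 1.2 = 0.4387 km⁻¹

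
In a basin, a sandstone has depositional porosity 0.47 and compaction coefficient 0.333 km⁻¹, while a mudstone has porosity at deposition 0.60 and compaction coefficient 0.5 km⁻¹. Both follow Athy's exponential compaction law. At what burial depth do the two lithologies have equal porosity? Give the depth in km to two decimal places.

Set phi₀ₐ e^(−cₐz) = phi₀ᵦ e^(−cᵦz) ⇒ ln(phi₀ₐ/phi₀ᵦ) = (cₐ − cᵦ)·z
z = ln(0.47/0.6) / (0.333 − 0.5) = -0.2442 / -0.167 = 1.462 km

1.46 km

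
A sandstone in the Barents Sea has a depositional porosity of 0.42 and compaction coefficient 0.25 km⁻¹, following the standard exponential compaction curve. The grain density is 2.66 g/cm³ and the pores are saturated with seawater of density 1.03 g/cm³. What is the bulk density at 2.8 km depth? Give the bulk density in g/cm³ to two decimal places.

2.32 g/cm³

Porosity at depth: phi = 0.42·exp(−0.25×2.8) = 0.42×0.4966 = 0.2086
Bulk density: ρ_b = (1−phi)ρ_g + phi·ρ_f = 0.7914×2.66 + 0.2086×1.03
       = 2.105 + 0.215 = 2.320 g/cm³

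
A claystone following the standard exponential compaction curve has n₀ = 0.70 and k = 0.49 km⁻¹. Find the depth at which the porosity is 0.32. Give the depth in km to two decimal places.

1.60 km

Invert Athy's law: z = ln(n₀/n) / k
z = ln(0.7/0.32) / 0.49 = ln(2.188) / 0.49 = 0.7828 / 0.49 = 1.597 km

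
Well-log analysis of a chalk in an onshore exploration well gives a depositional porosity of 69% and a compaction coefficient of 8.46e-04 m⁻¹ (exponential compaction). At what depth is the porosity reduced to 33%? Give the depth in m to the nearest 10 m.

Working in km (1 km = 1000 m; β in km⁻¹ = β in m⁻¹ × 1000):
Invert Athy's law: Z = ln(n₀/n) / β
Z = ln(0.69/0.33) / 0.846 = ln(2.091) / 0.846 = 0.7376 / 0.846 = 0.872 km

870 m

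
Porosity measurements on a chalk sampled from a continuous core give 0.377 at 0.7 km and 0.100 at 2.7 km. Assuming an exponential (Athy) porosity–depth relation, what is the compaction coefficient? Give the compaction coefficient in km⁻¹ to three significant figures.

0.664 km⁻¹

Athy: φ(z) = φ₀ e^(−βz) ⇒ φ₁/φ₂ = e^{β(z₂−z₁)} ⇒ β = ln(φ₁/φ₂)/(z₂−z₁)
β = ln(0.377/0.1) / (2.7 − 0.7) = ln(3.77) / 2 = 1.3271 / 2 = 0.6635 km⁻¹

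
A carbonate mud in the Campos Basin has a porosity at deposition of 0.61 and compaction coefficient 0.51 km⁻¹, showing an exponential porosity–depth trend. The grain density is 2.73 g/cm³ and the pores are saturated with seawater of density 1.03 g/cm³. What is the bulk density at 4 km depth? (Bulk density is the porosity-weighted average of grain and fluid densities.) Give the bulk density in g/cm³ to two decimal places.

2.60 g/cm³

Porosity at depth: φ = 0.61·exp(−0.51×4) = 0.61×0.1300 = 0.0793
Bulk density: ρ_b = (1−φ)ρ_g + φ·ρ_f = 0.9207×2.73 + 0.0793×1.03
       = 2.513 + 0.082 = 2.595 g/cm³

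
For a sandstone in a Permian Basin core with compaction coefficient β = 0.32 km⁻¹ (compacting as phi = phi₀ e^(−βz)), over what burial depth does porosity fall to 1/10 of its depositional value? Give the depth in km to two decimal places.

7.20 km

phi/phi₀ = 1/10 ⇒ exp(−β·z) = 1/10 ⇒ z = ln(10) / β
z = 2.3026 / 0.32 = 7.196 km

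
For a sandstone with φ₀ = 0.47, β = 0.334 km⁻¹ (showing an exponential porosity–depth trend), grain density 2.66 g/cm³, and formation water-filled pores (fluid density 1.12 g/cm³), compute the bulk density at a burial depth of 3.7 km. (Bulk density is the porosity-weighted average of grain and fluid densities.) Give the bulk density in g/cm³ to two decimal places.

2.45 g/cm³

Porosity at depth: φ = 0.47·exp(−0.334×3.7) = 0.47×0.2906 = 0.1366
Bulk density: ρ_b = (1−φ)ρ_g + φ·ρ_f = 0.8634×2.66 + 0.1366×1.12
       = 2.297 + 0.153 = 2.450 g/cm³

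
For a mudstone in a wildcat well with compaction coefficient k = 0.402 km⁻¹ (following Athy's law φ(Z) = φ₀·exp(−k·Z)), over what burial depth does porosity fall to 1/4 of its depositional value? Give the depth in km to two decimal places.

3.45 km

φ/φ₀ = 1/4 ⇒ exp(−k·Z) = 1/4 ⇒ Z = ln(4) / k
Z = 1.3863 / 0.402 = 3.448 km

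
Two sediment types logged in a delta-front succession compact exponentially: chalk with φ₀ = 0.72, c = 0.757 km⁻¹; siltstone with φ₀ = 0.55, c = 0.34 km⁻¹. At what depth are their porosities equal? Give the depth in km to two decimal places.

Set φ₀ₐ e^(−cₐz) = φ₀ᵦ e^(−cᵦz) ⇒ ln(φ₀ₐ/φ₀ᵦ) = (cₐ − cᵦ)·z
z = ln(0.72/0.55) / (0.757 − 0.34) = 0.2693 / 0.417 = 0.646 km

0.65 km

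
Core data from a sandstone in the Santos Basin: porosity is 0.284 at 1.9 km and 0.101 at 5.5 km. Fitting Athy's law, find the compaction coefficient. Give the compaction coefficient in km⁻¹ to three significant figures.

0.287 km⁻¹

Athy: phi(Z) = phi₀ e^(−kZ) ⇒ phi₁/phi₂ = e^{k(Z₂−Z₁)} ⇒ k = ln(phi₁/phi₂)/(Z₂−Z₁)
k = ln(0.284/0.101) / (5.5 − 1.9) = ln(2.812) / 3.6 = 1.0339 / 3.6 = 0.2872 km⁻¹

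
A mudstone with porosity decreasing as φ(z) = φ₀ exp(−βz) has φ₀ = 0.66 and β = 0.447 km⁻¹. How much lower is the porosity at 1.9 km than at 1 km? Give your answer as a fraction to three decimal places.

φ(1) = 0.66·e^(−0.447×1) = 0.4221
φ(1.9) = 0.66·e^(−0.447×1.9) = 0.2823
Δφ = 0.4221 − 0.2823 = 0.1398

0.140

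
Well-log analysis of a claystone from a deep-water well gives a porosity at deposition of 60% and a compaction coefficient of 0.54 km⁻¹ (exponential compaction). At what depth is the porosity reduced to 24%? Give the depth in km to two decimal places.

1.70 km

Invert Athy's law: z = ln(φ₀/φ) / β
z = ln(0.6/0.24) / 0.54 = ln(2.5) / 0.54 = 0.9163 / 0.54 = 1.697 km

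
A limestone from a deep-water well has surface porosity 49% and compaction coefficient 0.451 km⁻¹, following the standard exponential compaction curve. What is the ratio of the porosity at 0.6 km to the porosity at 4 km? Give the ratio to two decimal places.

4.63

n(Z₁)/n(Z₂) = e^(−β·Z₁)/e^(−β·Z₂) = e^{β(Z₂−Z₁)}
= exp(0.451 × 3.4) = exp(1.533) = 4.6339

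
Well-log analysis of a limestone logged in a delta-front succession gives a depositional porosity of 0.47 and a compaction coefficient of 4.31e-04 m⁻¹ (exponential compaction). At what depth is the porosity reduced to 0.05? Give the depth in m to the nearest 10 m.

Working in km (1 km = 1000 m; k in km⁻¹ = k in m⁻¹ × 1000):
Invert Athy's law: d = ln(n₀/n) / k
d = ln(0.47/0.05) / 0.431 = ln(9.4) / 0.431 = 2.2407 / 0.431 = 5.199 km

5200 m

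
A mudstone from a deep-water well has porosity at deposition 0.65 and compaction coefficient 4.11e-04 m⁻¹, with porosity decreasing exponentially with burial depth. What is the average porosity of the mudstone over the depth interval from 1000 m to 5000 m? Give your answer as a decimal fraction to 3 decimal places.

Working in km (1 km = 1000 m; k in km⁻¹ = k in m⁻¹ × 1000):
⟨n⟩ = (1/(Z₂−Z₁)) ∫ n₀ e^(−kZ) dZ = n₀·(e^(−k·Z₁) − e^(−k·Z₂)) / (k·(Z₂−Z₁))
e^(−0.411×1) = 0.6630; e^(−0.411×5) = 0.1281
⟨n⟩ = 0.65 × (0.6630 − 0.1281) / (0.411 × 4) = 0.65 × 0.3254 = 0.2115

0.211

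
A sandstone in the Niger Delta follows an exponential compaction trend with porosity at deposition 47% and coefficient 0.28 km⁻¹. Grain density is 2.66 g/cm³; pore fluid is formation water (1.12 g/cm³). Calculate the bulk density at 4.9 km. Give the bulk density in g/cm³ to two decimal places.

Porosity at depth: phi = 0.47·exp(−0.28×4.9) = 0.47×0.2536 = 0.1192
Bulk density: ρ_b = (1−phi)ρ_g + phi·ρ_f = 0.8808×2.66 + 0.1192×1.12
       = 2.343 + 0.133 = 2.476 g/cm³

2.48 g/cm³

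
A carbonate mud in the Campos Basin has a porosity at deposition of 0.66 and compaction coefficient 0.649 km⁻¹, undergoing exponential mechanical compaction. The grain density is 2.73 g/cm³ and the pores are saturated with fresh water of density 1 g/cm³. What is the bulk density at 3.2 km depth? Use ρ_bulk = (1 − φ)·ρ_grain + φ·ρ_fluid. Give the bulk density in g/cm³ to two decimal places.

Porosity at depth: n = 0.66·exp(−0.649×3.2) = 0.66×0.1253 = 0.0827
Bulk density: ρ_b = (1−n)ρ_g + n·ρ_f = 0.9173×2.73 + 0.0827×1
       = 2.504 + 0.083 = 2.587 g/cm³

2.59 g/cm³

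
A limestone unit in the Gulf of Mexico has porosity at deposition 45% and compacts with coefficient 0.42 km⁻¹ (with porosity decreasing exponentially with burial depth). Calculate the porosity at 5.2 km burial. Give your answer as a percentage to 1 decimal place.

5.1%

n = n₀·exp(−c·z) = 0.45 × exp(−0.42 × 5.2) = 0.45 × exp(−2.184)
  = 0.45 × 0.1126 = 0.0507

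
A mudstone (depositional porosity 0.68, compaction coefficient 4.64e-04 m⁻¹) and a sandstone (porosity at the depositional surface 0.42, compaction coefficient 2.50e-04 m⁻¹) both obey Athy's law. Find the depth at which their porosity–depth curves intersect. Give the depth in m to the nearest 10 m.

2250 m

Working in km (1 km = 1000 m; β in km⁻¹ = β in m⁻¹ × 1000):
Set φ₀ₐ e^(−βₐd) = φ₀ᵦ e^(−βᵦd) ⇒ ln(φ₀ₐ/φ₀ᵦ) = (βₐ − βᵦ)·d
d = ln(0.68/0.42) / (0.464 − 0.25) = 0.4818 / 0.214 = 2.252 km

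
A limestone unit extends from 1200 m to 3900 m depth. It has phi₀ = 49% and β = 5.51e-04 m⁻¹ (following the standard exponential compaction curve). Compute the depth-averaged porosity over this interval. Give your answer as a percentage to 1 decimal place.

Working in km (1 km = 1000 m; β in km⁻¹ = β in m⁻¹ × 1000):
⟨phi⟩ = (1/(d₂−d₁)) ∫ phi₀ e^(−βd) dd = phi₀·(e^(−β·d₁) − e^(−β·d₂)) / (β·(d₂−d₁))
e^(−0.551×1.2) = 0.5162; e^(−0.551×3.9) = 0.1166
⟨phi⟩ = 0.49 × (0.5162 − 0.1166) / (0.551 × 2.7) = 0.49 × 0.2686 = 0.1316

13.2%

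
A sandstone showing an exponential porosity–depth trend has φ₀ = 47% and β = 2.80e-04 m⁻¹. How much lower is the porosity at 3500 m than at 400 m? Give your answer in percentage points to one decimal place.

Working in km (1 km = 1000 m; β in km⁻¹ = β in m⁻¹ × 1000):
φ(0.4) = 0.47·e^(−0.28×0.4) = 0.4202
φ(3.5) = 0.47·e^(−0.28×3.5) = 0.1764
Δφ = 0.4202 − 0.1764 = 0.2438

24.4 percentage points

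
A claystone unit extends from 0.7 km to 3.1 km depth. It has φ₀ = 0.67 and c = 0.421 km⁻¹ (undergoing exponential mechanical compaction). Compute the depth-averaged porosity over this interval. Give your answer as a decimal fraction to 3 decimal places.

0.314

⟨φ⟩ = (1/(d₂−d₁)) ∫ φ₀ e^(−cd) dd = φ₀·(e^(−c·d₁) − e^(−c·d₂)) / (c·(d₂−d₁))
e^(−0.421×0.7) = 0.7448; e^(−0.421×3.1) = 0.2711
⟨φ⟩ = 0.67 × (0.7448 − 0.2711) / (0.421 × 2.4) = 0.67 × 0.4687 = 0.3141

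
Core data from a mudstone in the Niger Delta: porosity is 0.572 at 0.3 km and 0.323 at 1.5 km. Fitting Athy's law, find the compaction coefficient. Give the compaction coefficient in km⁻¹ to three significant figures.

0.476 km⁻¹

Athy: n(d) = n₀ e^(−kd) ⇒ n₁/n₂ = e^{k(d₂−d₁)} ⇒ k = ln(n₁/n₂)/(d₂−d₁)
k = ln(0.572/0.323) / (1.5 − 0.3) = ln(1.771) / 1.2 = 0.5715 / 1.2 = 0.4762 km⁻¹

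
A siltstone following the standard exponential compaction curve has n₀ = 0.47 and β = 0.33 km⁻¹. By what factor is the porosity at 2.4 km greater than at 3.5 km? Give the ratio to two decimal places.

1.44

n(z₁)/n(z₂) = e^(−β·z₁)/e^(−β·z₂) = e^{β(z₂−z₁)}
= exp(0.33 × 1.1) = exp(0.363) = 1.4376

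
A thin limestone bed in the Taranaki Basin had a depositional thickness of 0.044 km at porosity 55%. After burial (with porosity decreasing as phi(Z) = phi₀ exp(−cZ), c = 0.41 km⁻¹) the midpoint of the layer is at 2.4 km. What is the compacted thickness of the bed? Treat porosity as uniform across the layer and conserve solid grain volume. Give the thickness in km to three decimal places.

Porosity at 2.4 km: phi = 0.55·exp(−0.41×2.4) = 0.2056
Solid-volume conservation: h(1−phi) = h₀(1−phi₀) ⇒ h = h₀·(1−phi₀)/(1−phi)
h = 0.044 × (1 − 0.55)/(1 − 0.2056) = 0.044 × 0.5665 = 0.0249 km

0.025 km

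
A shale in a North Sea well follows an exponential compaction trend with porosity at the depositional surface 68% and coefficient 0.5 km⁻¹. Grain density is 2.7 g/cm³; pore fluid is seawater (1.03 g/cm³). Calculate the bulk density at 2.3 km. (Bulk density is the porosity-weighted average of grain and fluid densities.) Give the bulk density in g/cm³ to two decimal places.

2.34 g/cm³

Porosity at depth: n = 0.68·exp(−0.5×2.3) = 0.68×0.3166 = 0.2153
Bulk density: ρ_b = (1−n)ρ_g + n·ρ_f = 0.7847×2.7 + 0.2153×1.03
       = 2.119 + 0.222 = 2.340 g/cm³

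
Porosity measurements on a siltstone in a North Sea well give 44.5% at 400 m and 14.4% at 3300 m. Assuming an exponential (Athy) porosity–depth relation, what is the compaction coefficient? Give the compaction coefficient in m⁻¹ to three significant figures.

0.000389 m⁻¹

Working in km (1 km = 1000 m; c in km⁻¹ = c in m⁻¹ × 1000):
Athy: phi(Z) = phi₀ e^(−cZ) ⇒ phi₁/phi₂ = e^{c(Z₂−Z₁)} ⇒ c = ln(phi₁/phi₂)/(Z₂−Z₁)
c = ln(0.445/0.144) / (3.3 − 0.4) = ln(3.09) / 2.9 = 1.1283 / 2.9 = 0.3891 km⁻¹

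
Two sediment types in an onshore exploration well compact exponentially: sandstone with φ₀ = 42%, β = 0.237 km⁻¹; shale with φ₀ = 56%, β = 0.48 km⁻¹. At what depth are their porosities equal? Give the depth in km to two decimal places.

1.18 km

Set φ₀ₐ e^(−βₐz) = φ₀ᵦ e^(−βᵦz) ⇒ ln(φ₀ₐ/φ₀ᵦ) = (βₐ − βᵦ)·z
z = ln(0.42/0.56) / (0.237 − 0.48) = -0.2877 / -0.243 = 1.184 km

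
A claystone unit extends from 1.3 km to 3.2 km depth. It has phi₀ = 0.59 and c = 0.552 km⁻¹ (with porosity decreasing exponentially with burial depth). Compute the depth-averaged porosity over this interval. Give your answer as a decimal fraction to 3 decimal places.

⟨phi⟩ = (1/(Z₂−Z₁)) ∫ phi₀ e^(−cZ) dZ = phi₀·(e^(−c·Z₁) − e^(−c·Z₂)) / (c·(Z₂−Z₁))
e^(−0.552×1.3) = 0.4879; e^(−0.552×3.2) = 0.1709
⟨phi⟩ = 0.59 × (0.4879 − 0.1709) / (0.552 × 1.9) = 0.59 × 0.3022 = 0.1783

0.178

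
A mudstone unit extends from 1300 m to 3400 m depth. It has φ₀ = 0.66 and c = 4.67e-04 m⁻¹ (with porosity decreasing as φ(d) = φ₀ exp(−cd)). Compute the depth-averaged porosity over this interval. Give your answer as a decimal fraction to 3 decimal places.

0.229

Working in km (1 km = 1000 m; c in km⁻¹ = c in m⁻¹ × 1000):
⟨φ⟩ = (1/(d₂−d₁)) ∫ φ₀ e^(−cd) dd = φ₀·(e^(−c·d₁) − e^(−c·d₂)) / (c·(d₂−d₁))
e^(−0.467×1.3) = 0.5449; e^(−0.467×3.4) = 0.2044
⟨φ⟩ = 0.66 × (0.5449 − 0.2044) / (0.467 × 2.1) = 0.66 × 0.3473 = 0.2292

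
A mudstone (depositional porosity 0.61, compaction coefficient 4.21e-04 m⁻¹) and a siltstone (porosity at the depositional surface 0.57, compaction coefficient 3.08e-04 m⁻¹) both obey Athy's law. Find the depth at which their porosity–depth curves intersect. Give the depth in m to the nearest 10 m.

600 m

Working in km (1 km = 1000 m; β in km⁻¹ = β in m⁻¹ × 1000):
Set phi₀ₐ e^(−βₐZ) = phi₀ᵦ e^(−βᵦZ) ⇒ ln(phi₀ₐ/phi₀ᵦ) = (βₐ − βᵦ)·Z
Z = ln(0.61/0.57) / (0.421 − 0.308) = 0.0678 / 0.113 = 0.600 km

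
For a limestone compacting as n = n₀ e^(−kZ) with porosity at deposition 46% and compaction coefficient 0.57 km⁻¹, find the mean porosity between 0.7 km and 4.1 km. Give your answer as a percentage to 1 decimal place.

⟨n⟩ = (1/(Z₂−Z₁)) ∫ n₀ e^(−kZ) dZ = n₀·(e^(−k·Z₁) − e^(−k·Z₂)) / (k·(Z₂−Z₁))
e^(−0.57×0.7) = 0.6710; e^(−0.57×4.1) = 0.0966
⟨n⟩ = 0.46 × (0.6710 − 0.0966) / (0.57 × 3.4) = 0.46 × 0.2964 = 0.1363

13.6%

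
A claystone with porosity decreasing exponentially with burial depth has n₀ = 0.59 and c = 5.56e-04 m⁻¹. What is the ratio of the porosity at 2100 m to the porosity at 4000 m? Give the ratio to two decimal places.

2.88

Working in km (1 km = 1000 m; c in km⁻¹ = c in m⁻¹ × 1000):
n(z₁)/n(z₂) = e^(−c·z₁)/e^(−c·z₂) = e^{c(z₂−z₁)}
= exp(0.556 × 1.9) = exp(1.056) = 2.8760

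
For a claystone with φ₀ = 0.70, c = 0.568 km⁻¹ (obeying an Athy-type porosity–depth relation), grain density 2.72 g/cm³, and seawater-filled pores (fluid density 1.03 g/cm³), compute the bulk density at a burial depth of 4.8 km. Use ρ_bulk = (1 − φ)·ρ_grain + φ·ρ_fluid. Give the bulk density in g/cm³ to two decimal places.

Porosity at depth: φ = 0.7·exp(−0.568×4.8) = 0.7×0.0655 = 0.0458
Bulk density: ρ_b = (1−φ)ρ_g + φ·ρ_f = 0.9542×2.72 + 0.0458×1.03
       = 2.595 + 0.047 = 2.643 g/cm³

2.64 g/cm³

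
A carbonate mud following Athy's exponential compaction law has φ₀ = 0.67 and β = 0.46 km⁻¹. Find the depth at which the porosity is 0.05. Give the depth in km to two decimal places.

5.64 km

Invert Athy's law: Z = ln(φ₀/φ) / β
Z = ln(0.67/0.05) / 0.46 = ln(13.4) / 0.46 = 2.5953 / 0.46 = 5.642 km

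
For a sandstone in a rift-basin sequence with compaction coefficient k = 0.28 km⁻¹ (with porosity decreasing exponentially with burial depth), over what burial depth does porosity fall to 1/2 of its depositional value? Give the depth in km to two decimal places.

phi/phi₀ = 1/2 ⇒ exp(−k·Z) = 1/2 ⇒ Z = ln(2) / k
Z = 0.6931 / 0.28 = 2.476 km

2.48 km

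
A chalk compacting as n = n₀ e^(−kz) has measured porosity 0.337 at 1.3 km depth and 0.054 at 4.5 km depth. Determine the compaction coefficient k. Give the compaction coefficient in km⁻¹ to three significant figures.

Athy: n(z) = n₀ e^(−kz) ⇒ n₁/n₂ = e^{k(z₂−z₁)} ⇒ k = ln(n₁/n₂)/(z₂−z₁)
k = ln(0.337/0.054) / (4.5 − 1.3) = ln(6.241) / 3.2 = 1.8311 / 3.2 = 0.5722 km⁻¹

0.572 km⁻¹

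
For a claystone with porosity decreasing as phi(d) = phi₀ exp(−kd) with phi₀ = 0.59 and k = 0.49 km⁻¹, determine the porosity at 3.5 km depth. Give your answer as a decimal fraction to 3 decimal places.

phi = phi₀·exp(−k·d) = 0.59 × exp(−0.49 × 3.5) = 0.59 × exp(−1.715)
  = 0.59 × 0.1800 = 0.1062

0.106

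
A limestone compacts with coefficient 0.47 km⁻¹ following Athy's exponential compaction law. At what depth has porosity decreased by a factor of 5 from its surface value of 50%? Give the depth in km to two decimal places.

3.42 km

n/n₀ = 1/5 ⇒ exp(−β·d) = 1/5 ⇒ d = ln(5) / β
d = 1.6094 / 0.47 = 3.424 km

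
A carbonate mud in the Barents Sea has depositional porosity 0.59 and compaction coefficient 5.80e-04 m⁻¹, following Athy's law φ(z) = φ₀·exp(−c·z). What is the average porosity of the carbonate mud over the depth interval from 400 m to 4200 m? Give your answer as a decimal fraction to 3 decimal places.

0.189

Working in km (1 km = 1000 m; c in km⁻¹ = c in m⁻¹ × 1000):
⟨φ⟩ = (1/(z₂−z₁)) ∫ φ₀ e^(−cz) dz = φ₀·(e^(−c·z₁) − e^(−c·z₂)) / (c·(z₂−z₁))
e^(−0.58×0.4) = 0.7929; e^(−0.58×4.2) = 0.0875
⟨φ⟩ = 0.59 × (0.7929 − 0.0875) / (0.58 × 3.8) = 0.59 × 0.3201 = 0.1888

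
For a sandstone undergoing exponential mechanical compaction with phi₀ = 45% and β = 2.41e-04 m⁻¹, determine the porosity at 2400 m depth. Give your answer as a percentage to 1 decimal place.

Working in km (1 km = 1000 m; β in km⁻¹ = β in m⁻¹ × 1000):
phi = phi₀·exp(−β·d) = 0.45 × exp(−0.241 × 2.4) = 0.45 × exp(−0.5784)
  = 0.45 × 0.5608 = 0.2524

25.2%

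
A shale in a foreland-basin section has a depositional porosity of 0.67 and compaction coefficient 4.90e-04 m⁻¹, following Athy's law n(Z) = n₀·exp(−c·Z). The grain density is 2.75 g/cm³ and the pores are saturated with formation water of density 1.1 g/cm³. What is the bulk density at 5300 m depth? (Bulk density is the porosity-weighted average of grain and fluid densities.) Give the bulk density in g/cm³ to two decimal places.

2.67 g/cm³

Working in km (1 km = 1000 m; c in km⁻¹ = c in m⁻¹ × 1000):
Porosity at depth: n = 0.67·exp(−0.49×5.3) = 0.67×0.0745 = 0.0499
Bulk density: ρ_b = (1−n)ρ_g + n·ρ_f = 0.9501×2.75 + 0.0499×1.1
       = 2.613 + 0.055 = 2.668 g/cm³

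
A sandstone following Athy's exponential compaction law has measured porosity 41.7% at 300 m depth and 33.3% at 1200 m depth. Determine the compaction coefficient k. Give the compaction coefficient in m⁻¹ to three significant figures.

0.000250 m⁻¹

Working in km (1 km = 1000 m; k in km⁻¹ = k in m⁻¹ × 1000):
Athy: phi(Z) = phi₀ e^(−kZ) ⇒ phi₁/phi₂ = e^{k(Z₂−Z₁)} ⇒ k = ln(phi₁/phi₂)/(Z₂−Z₁)
k = ln(0.417/0.333) / (1.2 − 0.3) = ln(1.252) / 0.9 = 0.2249 / 0.9 = 0.2499 km⁻¹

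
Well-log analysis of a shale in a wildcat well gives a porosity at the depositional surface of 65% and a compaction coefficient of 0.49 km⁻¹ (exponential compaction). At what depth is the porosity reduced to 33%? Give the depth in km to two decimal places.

Invert Athy's law: z = ln(phi₀/phi) / c
z = ln(0.65/0.33) / 0.49 = ln(1.97) / 0.49 = 0.6779 / 0.49 = 1.383 km

1.38 km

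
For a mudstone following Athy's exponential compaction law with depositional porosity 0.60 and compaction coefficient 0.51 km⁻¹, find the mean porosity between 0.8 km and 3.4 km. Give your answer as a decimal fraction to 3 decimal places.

⟨phi⟩ = (1/(Z₂−Z₁)) ∫ phi₀ e^(−kZ) dZ = phi₀·(e^(−k·Z₁) − e^(−k·Z₂)) / (k·(Z₂−Z₁))
e^(−0.51×0.8) = 0.6650; e^(−0.51×3.4) = 0.1766
⟨phi⟩ = 0.6 × (0.6650 − 0.1766) / (0.51 × 2.6) = 0.6 × 0.3683 = 0.2210

0.221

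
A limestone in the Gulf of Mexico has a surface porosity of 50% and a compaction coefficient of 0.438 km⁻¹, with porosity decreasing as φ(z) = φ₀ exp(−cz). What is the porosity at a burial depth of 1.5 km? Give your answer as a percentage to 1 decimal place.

25.9%

φ = φ₀·exp(−c·z) = 0.5 × exp(−0.438 × 1.5) = 0.5 × exp(−0.657)
  = 0.5 × 0.5184 = 0.2592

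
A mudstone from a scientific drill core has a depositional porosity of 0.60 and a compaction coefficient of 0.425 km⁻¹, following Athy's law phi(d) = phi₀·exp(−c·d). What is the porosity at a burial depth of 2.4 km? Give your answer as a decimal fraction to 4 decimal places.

phi = phi₀·exp(−c·d) = 0.6 × exp(−0.425 × 2.4) = 0.6 × exp(−1.02)
  = 0.6 × 0.3606 = 0.2164

0.2164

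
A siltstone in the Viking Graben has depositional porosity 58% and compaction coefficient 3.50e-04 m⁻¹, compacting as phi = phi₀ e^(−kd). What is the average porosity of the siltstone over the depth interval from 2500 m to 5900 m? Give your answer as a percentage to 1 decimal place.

14.1%

Working in km (1 km = 1000 m; k in km⁻¹ = k in m⁻¹ × 1000):
⟨phi⟩ = (1/(d₂−d₁)) ∫ phi₀ e^(−kd) dd = phi₀·(e^(−k·d₁) − e^(−k·d₂)) / (k·(d₂−d₁))
e^(−0.35×2.5) = 0.4169; e^(−0.35×5.9) = 0.1268
⟨phi⟩ = 0.58 × (0.4169 − 0.1268) / (0.35 × 3.4) = 0.58 × 0.2437 = 0.1414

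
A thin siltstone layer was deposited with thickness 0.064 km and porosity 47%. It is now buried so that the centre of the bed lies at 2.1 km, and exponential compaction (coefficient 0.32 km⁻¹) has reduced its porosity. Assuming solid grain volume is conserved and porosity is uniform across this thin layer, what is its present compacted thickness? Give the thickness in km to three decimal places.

0.045 km

Porosity at 2.1 km: φ = 0.47·exp(−0.32×2.1) = 0.2400
Solid-volume conservation: h(1−φ) = h₀(1−φ₀) ⇒ h = h₀·(1−φ₀)/(1−φ)
h = 0.064 × (1 − 0.47)/(1 − 0.2400) = 0.064 × 0.6974 = 0.0446 km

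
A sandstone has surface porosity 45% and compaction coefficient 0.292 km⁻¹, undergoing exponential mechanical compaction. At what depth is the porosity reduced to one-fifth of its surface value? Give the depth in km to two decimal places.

5.51 km

n/n₀ = 1/5 ⇒ exp(−k·Z) = 1/5 ⇒ Z = ln(5) / k
Z = 1.6094 / 0.292 = 5.512 km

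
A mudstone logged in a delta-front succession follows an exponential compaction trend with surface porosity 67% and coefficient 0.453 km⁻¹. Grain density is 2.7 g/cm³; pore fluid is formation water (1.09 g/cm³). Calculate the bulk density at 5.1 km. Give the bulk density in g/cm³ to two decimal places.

2.59 g/cm³

Porosity at depth: φ = 0.67·exp(−0.453×5.1) = 0.67×0.0992 = 0.0665
Bulk density: ρ_b = (1−φ)ρ_g + φ·ρ_f = 0.9335×2.7 + 0.0665×1.09
       = 2.520 + 0.072 = 2.593 g/cm³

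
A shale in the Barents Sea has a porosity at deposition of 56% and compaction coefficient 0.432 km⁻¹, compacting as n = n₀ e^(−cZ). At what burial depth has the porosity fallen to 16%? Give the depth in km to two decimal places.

Invert Athy's law: Z = ln(n₀/n) / c
Z = ln(0.56/0.16) / 0.432 = ln(3.5) / 0.432 = 1.2528 / 0.432 = 2.900 km

2.90 km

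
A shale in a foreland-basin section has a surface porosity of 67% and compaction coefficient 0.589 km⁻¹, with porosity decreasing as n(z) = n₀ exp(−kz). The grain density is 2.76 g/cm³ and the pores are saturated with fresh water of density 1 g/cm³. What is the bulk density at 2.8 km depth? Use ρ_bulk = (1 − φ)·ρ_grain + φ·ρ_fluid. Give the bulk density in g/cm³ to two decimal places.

Porosity at depth: n = 0.67·exp(−0.589×2.8) = 0.67×0.1922 = 0.1288
Bulk density: ρ_b = (1−n)ρ_g + n·ρ_f = 0.8712×2.76 + 0.1288×1
       = 2.405 + 0.129 = 2.533 g/cm³

2.53 g/cm³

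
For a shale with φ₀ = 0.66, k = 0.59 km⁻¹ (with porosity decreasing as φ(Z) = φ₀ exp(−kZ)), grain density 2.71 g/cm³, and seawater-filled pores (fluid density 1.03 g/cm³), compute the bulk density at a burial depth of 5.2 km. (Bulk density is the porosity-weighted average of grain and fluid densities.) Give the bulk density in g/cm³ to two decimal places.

Porosity at depth: φ = 0.66·exp(−0.59×5.2) = 0.66×0.0465 = 0.0307
Bulk density: ρ_b = (1−φ)ρ_g + φ·ρ_f = 0.9693×2.71 + 0.0307×1.03
       = 2.627 + 0.032 = 2.658 g/cm³

2.66 g/cm³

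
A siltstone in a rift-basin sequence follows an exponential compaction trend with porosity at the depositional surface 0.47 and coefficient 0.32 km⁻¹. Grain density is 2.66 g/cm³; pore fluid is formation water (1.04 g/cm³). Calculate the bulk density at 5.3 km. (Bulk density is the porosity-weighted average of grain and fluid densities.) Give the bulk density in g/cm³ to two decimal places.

2.52 g/cm³

Porosity at depth: phi = 0.47·exp(−0.32×5.3) = 0.47×0.1834 = 0.0862
Bulk density: ρ_b = (1−phi)ρ_g + phi·ρ_f = 0.9138×2.66 + 0.0862×1.04
       = 2.431 + 0.090 = 2.520 g/cm³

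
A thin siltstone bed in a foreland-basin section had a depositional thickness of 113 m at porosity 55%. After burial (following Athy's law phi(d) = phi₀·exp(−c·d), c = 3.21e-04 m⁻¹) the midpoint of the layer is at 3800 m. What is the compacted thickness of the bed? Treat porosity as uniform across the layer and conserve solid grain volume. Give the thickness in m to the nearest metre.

Working in km (1 km = 1000 m; c in km⁻¹ = c in m⁻¹ × 1000):
Porosity at 3.8 km: phi = 0.55·exp(−0.321×3.8) = 0.1624
Solid-volume conservation: h(1−phi) = h₀(1−phi₀) ⇒ h = h₀·(1−phi₀)/(1−phi)
h = 0.113 × (1 − 0.55)/(1 − 0.1624) = 0.113 × 0.5373 = 0.0607 km

61 m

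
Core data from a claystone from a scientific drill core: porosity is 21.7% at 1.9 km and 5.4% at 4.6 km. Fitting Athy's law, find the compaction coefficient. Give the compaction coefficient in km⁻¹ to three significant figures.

0.515 km⁻¹

Athy: phi(Z) = phi₀ e^(−kZ) ⇒ phi₁/phi₂ = e^{k(Z₂−Z₁)} ⇒ k = ln(phi₁/phi₂)/(Z₂−Z₁)
k = ln(0.217/0.054) / (4.6 − 1.9) = ln(4.019) / 2.7 = 1.3909 / 2.7 = 0.5152 km⁻¹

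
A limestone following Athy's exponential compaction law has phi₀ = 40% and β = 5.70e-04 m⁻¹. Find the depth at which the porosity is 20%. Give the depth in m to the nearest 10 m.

1220 m

Working in km (1 km = 1000 m; β in km⁻¹ = β in m⁻¹ × 1000):
Invert Athy's law: z = ln(phi₀/phi) / β
z = ln(0.4/0.2) / 0.57 = ln(2) / 0.57 = 0.6931 / 0.57 = 1.216 km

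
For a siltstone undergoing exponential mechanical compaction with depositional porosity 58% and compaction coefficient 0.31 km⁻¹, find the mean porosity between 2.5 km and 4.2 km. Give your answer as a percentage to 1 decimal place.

⟨φ⟩ = (1/(z₂−z₁)) ∫ φ₀ e^(−βz) dz = φ₀·(e^(−β·z₁) − e^(−β·z₂)) / (β·(z₂−z₁))
e^(−0.31×2.5) = 0.4607; e^(−0.31×4.2) = 0.2720
⟨φ⟩ = 0.58 × (0.4607 − 0.2720) / (0.31 × 1.7) = 0.58 × 0.3581 = 0.2077

20.8%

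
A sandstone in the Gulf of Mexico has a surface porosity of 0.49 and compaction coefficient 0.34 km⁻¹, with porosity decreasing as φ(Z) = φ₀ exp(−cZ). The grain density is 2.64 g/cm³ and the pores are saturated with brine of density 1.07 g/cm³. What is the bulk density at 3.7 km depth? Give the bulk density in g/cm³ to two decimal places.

Porosity at depth: φ = 0.49·exp(−0.34×3.7) = 0.49×0.2842 = 0.1393
Bulk density: ρ_b = (1−φ)ρ_g + φ·ρ_f = 0.8607×2.64 + 0.1393×1.07
       = 2.272 + 0.149 = 2.421 g/cm³

2.42 g/cm³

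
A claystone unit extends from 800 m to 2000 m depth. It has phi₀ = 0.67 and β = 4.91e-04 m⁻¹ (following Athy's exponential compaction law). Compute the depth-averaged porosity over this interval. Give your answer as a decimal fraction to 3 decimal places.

0.342

Working in km (1 km = 1000 m; β in km⁻¹ = β in m⁻¹ × 1000):
⟨phi⟩ = (1/(d₂−d₁)) ∫ phi₀ e^(−βd) dd = phi₀·(e^(−β·d₁) − e^(−β·d₂)) / (β·(d₂−d₁))
e^(−0.491×0.8) = 0.6752; e^(−0.491×2) = 0.3746
⟨phi⟩ = 0.67 × (0.6752 − 0.3746) / (0.491 × 1.2) = 0.67 × 0.5102 = 0.3418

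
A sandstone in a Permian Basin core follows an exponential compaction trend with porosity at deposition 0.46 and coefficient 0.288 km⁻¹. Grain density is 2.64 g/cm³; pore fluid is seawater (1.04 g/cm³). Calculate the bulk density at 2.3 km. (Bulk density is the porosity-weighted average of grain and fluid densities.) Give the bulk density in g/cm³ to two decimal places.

2.26 g/cm³

Porosity at depth: n = 0.46·exp(−0.288×2.3) = 0.46×0.5156 = 0.2372
Bulk density: ρ_b = (1−n)ρ_g + n·ρ_f = 0.7628×2.64 + 0.2372×1.04
       = 2.014 + 0.247 = 2.261 g/cm³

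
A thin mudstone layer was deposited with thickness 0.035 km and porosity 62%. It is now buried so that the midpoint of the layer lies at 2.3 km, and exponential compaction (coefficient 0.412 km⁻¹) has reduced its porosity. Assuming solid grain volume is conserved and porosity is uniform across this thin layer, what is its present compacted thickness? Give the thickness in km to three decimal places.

0.018 km

Porosity at 2.3 km: φ = 0.62·exp(−0.412×2.3) = 0.2404
Solid-volume conservation: h(1−φ) = h₀(1−φ₀) ⇒ h = h₀·(1−φ₀)/(1−φ)
h = 0.035 × (1 − 0.62)/(1 − 0.2404) = 0.035 × 0.5002 = 0.0175 km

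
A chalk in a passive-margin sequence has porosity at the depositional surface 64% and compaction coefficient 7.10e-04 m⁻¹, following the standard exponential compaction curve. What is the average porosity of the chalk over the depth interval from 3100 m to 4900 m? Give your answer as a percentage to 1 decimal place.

4.0%

Working in km (1 km = 1000 m; c in km⁻¹ = c in m⁻¹ × 1000):
⟨n⟩ = (1/(d₂−d₁)) ∫ n₀ e^(−cd) dd = n₀·(e^(−c·d₁) − e^(−c·d₂)) / (c·(d₂−d₁))
e^(−0.71×3.1) = 0.1107; e^(−0.71×4.9) = 0.0308
⟨n⟩ = 0.64 × (0.1107 − 0.0308) / (0.71 × 1.8) = 0.64 × 0.0625 = 0.0400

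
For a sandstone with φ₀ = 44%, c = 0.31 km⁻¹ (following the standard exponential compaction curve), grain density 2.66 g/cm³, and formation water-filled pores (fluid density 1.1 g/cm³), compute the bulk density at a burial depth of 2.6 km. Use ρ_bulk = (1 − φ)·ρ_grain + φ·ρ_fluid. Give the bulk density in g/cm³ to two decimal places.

Porosity at depth: φ = 0.44·exp(−0.31×2.6) = 0.44×0.4466 = 0.1965
Bulk density: ρ_b = (1−φ)ρ_g + φ·ρ_f = 0.8035×2.66 + 0.1965×1.1
       = 2.137 + 0.216 = 2.353 g/cm³

2.35 g/cm³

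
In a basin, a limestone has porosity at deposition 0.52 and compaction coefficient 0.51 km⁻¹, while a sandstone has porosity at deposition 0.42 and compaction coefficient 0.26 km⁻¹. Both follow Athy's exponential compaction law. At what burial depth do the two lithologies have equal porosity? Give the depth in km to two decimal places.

0.85 km

Set phi₀ₐ e^(−kₐz) = phi₀ᵦ e^(−kᵦz) ⇒ ln(phi₀ₐ/phi₀ᵦ) = (kₐ − kᵦ)·z
z = ln(0.52/0.42) / (0.51 − 0.26) = 0.2136 / 0.25 = 0.854 km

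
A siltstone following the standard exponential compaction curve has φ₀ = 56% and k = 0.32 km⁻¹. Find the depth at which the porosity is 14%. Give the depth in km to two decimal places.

4.33 km

Invert Athy's law: z = ln(φ₀/φ) / k
z = ln(0.56/0.14) / 0.32 = ln(4) / 0.32 = 1.3863 / 0.32 = 4.332 km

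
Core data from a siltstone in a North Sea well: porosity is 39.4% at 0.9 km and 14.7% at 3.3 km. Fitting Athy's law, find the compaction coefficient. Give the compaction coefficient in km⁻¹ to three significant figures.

0.411 km⁻¹

Athy: n(d) = n₀ e^(−cd) ⇒ n₁/n₂ = e^{c(d₂−d₁)} ⇒ c = ln(n₁/n₂)/(d₂−d₁)
c = ln(0.394/0.147) / (3.3 − 0.9) = ln(2.68) / 2.4 = 0.9859 / 2.4 = 0.4108 km⁻¹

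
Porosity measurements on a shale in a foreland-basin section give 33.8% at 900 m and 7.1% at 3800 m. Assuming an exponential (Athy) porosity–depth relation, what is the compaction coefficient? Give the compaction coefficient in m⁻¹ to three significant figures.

Working in km (1 km = 1000 m; c in km⁻¹ = c in m⁻¹ × 1000):
Athy: φ(z) = φ₀ e^(−cz) ⇒ φ₁/φ₂ = e^{c(z₂−z₁)} ⇒ c = ln(φ₁/φ₂)/(z₂−z₁)
c = ln(0.338/0.071) / (3.8 − 0.9) = ln(4.761) / 2.9 = 1.5604 / 2.9 = 0.5381 km⁻¹

0.000538 m⁻¹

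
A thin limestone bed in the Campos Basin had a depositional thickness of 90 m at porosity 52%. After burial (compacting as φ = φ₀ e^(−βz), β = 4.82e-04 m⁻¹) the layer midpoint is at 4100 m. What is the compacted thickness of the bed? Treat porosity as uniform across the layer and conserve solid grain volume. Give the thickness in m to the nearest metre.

47 m

Working in km (1 km = 1000 m; β in km⁻¹ = β in m⁻¹ × 1000):
Porosity at 4.1 km: φ = 0.52·exp(−0.482×4.1) = 0.0721
Solid-volume conservation: h(1−φ) = h₀(1−φ₀) ⇒ h = h₀·(1−φ₀)/(1−φ)
h = 0.09 × (1 − 0.52)/(1 − 0.0721) = 0.09 × 0.5173 = 0.0466 km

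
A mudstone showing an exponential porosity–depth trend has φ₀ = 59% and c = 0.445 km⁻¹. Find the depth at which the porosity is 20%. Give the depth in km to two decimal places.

2.43 km

Invert Athy's law: Z = ln(φ₀/φ) / c
Z = ln(0.59/0.2) / 0.445 = ln(2.95) / 0.445 = 1.0818 / 0.445 = 2.431 km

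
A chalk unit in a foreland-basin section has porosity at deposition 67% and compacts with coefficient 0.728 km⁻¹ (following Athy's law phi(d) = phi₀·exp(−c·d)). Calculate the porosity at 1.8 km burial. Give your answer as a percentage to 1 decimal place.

phi = phi₀·exp(−c·d) = 0.67 × exp(−0.728 × 1.8) = 0.67 × exp(−1.31)
  = 0.67 × 0.2697 = 0.1807

18.1%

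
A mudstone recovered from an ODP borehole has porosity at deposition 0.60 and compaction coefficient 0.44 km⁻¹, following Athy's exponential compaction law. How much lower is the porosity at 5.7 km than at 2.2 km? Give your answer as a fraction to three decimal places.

n(2.2) = 0.6·e^(−0.44×2.2) = 0.2279
n(5.7) = 0.6·e^(−0.44×5.7) = 0.0489
Δn = 0.2279 − 0.0489 = 0.1790

0.179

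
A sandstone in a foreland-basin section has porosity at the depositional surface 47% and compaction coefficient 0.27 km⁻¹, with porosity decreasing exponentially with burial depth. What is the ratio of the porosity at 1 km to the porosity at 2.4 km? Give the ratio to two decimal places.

φ(Z₁)/φ(Z₂) = e^(−k·Z₁)/e^(−k·Z₂) = e^{k(Z₂−Z₁)}
= exp(0.27 × 1.4) = exp(0.378) = 1.4594

1.46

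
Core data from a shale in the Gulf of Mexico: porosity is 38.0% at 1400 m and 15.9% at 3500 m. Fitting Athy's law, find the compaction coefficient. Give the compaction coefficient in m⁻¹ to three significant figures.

0.000415 m⁻¹

Working in km (1 km = 1000 m; β in km⁻¹ = β in m⁻¹ × 1000):
Athy: phi(d) = phi₀ e^(−βd) ⇒ phi₁/phi₂ = e^{β(d₂−d₁)} ⇒ β = ln(phi₁/phi₂)/(d₂−d₁)
β = ln(0.38/0.159) / (3.5 − 1.4) = ln(2.39) / 2.1 = 0.8713 / 2.1 = 0.4149 km⁻¹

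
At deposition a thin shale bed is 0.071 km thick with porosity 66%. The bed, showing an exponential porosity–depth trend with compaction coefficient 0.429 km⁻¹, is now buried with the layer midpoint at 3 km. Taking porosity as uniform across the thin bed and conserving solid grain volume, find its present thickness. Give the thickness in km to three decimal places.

Porosity at 3 km: n = 0.66·exp(−0.429×3) = 0.1822
Solid-volume conservation: h(1−n) = h₀(1−n₀) ⇒ h = h₀·(1−n₀)/(1−n)
h = 0.071 × (1 − 0.66)/(1 − 0.1822) = 0.071 × 0.4158 = 0.0295 km

0.030 km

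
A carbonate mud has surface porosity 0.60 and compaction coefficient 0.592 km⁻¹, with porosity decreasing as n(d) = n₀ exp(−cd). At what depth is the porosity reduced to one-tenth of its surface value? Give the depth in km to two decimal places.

3.89 km

n/n₀ = 1/10 ⇒ exp(−c·d) = 1/10 ⇒ d = ln(10) / c
d = 2.3026 / 0.592 = 3.890 km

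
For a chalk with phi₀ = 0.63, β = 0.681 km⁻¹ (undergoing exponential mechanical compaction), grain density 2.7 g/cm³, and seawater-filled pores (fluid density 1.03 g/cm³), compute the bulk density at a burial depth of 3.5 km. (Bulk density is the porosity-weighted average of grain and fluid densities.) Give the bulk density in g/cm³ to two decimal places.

2.60 g/cm³

Porosity at depth: phi = 0.63·exp(−0.681×3.5) = 0.63×0.0922 = 0.0581
Bulk density: ρ_b = (1−phi)ρ_g + phi·ρ_f = 0.9419×2.7 + 0.0581×1.03
       = 2.543 + 0.060 = 2.603 g/cm³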